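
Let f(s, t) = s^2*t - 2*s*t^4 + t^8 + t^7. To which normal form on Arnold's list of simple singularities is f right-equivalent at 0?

D9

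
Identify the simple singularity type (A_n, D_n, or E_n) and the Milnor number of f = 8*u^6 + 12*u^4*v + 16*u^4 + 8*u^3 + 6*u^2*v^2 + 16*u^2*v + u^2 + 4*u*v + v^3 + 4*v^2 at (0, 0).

The Hessian of f at 0 has rank 1. Corank 1: A-series; mu = 2 gives A_2.

Type A2, Milnor number mu = 2.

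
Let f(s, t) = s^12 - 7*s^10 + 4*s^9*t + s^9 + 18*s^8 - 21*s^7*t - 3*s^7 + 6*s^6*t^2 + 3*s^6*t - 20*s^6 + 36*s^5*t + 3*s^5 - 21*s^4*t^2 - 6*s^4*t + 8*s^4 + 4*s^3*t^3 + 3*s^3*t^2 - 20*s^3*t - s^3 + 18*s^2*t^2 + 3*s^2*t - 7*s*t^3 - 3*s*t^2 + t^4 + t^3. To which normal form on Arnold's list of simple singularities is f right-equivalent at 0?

E_7

The Hessian of f at 0 has rank 0. Corank 2; j^3 = -(s - t)^3 is a perfect cube, so E-series; the 4-jet and mu = 7 give E_7.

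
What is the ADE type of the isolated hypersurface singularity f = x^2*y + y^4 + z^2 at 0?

D5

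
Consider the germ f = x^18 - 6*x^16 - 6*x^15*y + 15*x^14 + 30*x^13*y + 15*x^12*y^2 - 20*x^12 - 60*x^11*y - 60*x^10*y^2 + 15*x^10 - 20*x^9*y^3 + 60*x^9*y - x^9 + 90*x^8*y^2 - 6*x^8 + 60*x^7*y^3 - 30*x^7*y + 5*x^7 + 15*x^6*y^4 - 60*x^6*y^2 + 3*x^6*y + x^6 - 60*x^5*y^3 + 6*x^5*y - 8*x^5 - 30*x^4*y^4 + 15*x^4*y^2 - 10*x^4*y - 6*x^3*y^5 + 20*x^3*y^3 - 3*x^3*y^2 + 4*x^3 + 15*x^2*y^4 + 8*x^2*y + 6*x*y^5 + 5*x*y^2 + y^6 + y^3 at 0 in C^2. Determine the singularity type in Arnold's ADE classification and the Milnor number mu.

Type D_7, Milnor number mu = 7.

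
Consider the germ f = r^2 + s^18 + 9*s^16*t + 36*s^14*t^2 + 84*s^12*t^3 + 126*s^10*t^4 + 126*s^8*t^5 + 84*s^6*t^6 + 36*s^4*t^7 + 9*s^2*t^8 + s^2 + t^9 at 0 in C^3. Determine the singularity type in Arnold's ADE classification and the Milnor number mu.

Type A_8, Milnor number mu = 8.

The Hessian of f at 0 is [[2, 0, 0], [0, 0, 0], [0, 0, 2]] with rank 2, so corank 1. A Groebner basis of the Jacobian ideal J(f) in C{s,t,r} is {t^8, s, r}; counting standard monomials gives mu = 8. Corank 1: A-series; mu = 8 gives A_8.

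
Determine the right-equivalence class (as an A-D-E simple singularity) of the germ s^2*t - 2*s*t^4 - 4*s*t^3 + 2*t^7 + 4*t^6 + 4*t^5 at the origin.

D_{8}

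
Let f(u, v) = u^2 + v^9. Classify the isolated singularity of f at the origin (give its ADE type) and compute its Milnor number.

Type A_{8}, Milnor number mu = 8.

The Hessian of f at 0 has rank 1. Corank 1: A-series; mu = 8 gives A_8.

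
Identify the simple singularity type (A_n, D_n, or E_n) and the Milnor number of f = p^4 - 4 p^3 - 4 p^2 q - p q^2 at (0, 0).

Type D_{5}, Milnor number mu = 5.

The Hessian of f at 0 has rank 0. Corank 2; j^3 = -p*(2*p + q)^2 has shape L^2 M (L != M), so D-series; mu = 5 gives D_5.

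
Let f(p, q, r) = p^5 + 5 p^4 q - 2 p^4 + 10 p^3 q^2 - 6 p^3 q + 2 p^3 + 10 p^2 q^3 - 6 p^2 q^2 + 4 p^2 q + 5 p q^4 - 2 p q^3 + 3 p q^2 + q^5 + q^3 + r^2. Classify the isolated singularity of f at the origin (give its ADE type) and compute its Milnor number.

The Hessian of f at 0 has rank 1. Corank 2; j^3 = (p + q)*(2*p^2 + 2*p*q + q^2) splits into three distinct lines over C (the quadratic factor has nonzero discriminant), so D_4.

Type D_{4}, Milnor number mu = 4.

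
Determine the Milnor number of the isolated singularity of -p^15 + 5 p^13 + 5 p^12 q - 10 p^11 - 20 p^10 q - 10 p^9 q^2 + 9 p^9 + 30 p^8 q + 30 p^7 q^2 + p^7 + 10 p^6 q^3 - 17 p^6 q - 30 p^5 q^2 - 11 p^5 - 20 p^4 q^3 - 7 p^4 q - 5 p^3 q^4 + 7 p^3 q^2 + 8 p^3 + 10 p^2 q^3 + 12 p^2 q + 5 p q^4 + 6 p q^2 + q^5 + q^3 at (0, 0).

8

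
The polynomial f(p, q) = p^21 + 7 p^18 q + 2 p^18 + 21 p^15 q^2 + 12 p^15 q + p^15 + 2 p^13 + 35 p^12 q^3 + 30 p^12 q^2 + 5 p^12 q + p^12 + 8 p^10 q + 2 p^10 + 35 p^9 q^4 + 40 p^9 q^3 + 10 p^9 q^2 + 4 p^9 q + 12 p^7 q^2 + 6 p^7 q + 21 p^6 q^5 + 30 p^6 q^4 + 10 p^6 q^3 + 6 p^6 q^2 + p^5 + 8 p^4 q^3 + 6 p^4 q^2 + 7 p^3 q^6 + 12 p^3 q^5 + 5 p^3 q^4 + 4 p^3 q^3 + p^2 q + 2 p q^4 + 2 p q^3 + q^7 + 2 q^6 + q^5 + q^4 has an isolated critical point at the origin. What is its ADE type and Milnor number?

Type D5, Milnor number mu = 5.

The Hessian of f at 0 is [[0, 0], [0, 0]] with rank 0, so corank 2. A Groebner basis of the Jacobian ideal J(f) in C{p,q} is {p*q^2, p*q + q^3, p^2 - 4*p*q}; counting standard monomials gives mu = 5. Corank 2; j^3 = p^2*q has shape L^2 M (L != M), so D-series; mu = 5 gives D_5.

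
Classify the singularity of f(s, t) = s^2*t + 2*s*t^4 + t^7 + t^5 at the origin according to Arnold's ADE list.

The Hessian of f at 0 is [[0, 0], [0, 0]] with rank 0, so corank 2. A Groebner basis of the Jacobian ideal J(f) in C{s,t} is {s*t + t^4, s*t^2, s^2 - 5*s*t}; counting standard monomials gives mu = 6. Corank 2; j^3 = s^2*t has shape L^2 M (L != M), so D-series; mu = 6 gives D_6.

D6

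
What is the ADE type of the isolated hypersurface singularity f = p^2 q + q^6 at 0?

D7

The Hessian of f at 0 has rank 0. Corank 2; j^3 = p^2*q has shape L^2 M (L != M), so D-series; mu = 7 gives D_7.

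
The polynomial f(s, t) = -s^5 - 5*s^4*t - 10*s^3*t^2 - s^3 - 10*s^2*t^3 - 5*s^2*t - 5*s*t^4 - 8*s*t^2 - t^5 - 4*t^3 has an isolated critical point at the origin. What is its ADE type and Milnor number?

The Hessian of f at 0 is [[0, 0], [0, 0]] with rank 0, so corank 2. A Groebner basis of the Jacobian ideal J(f) in C{s,t} is {s*t/5 + t^4 + 2*t^2/5, s*t^2 + 2*t^3, s^2 + 3*s*t + 2*t^2}; counting standard monomials gives mu = 6. Corank 2; j^3 = -(s + t)*(s + 2*t)^2 has shape L^2 M (L != M), so D-series; mu = 6 gives D_6.

Type D_{6}, Milnor number mu = 6.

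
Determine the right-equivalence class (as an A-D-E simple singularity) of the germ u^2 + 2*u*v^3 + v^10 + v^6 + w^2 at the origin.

The Hessian of f at 0 is [[2, 0, 0], [0, 0, 0], [0, 0, 2]] with rank 2, so corank 1. A Groebner basis of the Jacobian ideal J(f) in C{u,v,w} is {u^3, u + v^3, w}; counting standard monomials gives mu = 9. Corank 1: A-series; mu = 9 gives A_9.

A9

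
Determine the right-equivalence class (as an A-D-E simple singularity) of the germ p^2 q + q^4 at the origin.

D5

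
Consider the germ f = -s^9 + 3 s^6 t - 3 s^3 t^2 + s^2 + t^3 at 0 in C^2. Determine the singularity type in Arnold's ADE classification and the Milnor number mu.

Type A2, Milnor number mu = 2.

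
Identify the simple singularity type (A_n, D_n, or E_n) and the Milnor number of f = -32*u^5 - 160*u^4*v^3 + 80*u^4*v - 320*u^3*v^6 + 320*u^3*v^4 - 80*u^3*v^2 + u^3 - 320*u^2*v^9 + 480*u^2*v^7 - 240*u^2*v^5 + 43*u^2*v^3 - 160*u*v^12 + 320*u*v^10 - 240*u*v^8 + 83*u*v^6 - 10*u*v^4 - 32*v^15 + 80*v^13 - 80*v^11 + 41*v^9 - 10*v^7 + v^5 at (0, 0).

The Hessian of f at 0 is [[0, 0], [0, 0]] with rank 0, so corank 2. A Groebner basis of the Jacobian ideal J(f) in C{u,v} is {u^2/2 + u*v^3, 4*u^2 + v^4, u^3, u^2*v}; counting standard monomials gives mu = 8. Corank 2; j^3 = u^3 is a perfect cube, so E-series; the 5-jet and mu = 8 give E_8.

Type E8, Milnor number mu = 8.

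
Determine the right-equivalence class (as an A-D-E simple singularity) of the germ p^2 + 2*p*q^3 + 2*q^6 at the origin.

A_{5}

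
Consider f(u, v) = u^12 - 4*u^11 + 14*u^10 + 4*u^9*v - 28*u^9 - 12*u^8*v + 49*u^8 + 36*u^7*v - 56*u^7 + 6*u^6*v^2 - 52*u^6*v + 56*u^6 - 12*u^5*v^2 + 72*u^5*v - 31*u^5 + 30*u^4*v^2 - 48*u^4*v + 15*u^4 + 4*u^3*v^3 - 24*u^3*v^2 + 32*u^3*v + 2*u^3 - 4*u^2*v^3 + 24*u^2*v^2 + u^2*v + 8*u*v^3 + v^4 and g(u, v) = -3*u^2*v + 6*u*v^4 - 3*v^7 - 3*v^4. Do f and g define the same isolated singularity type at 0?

The Hessian of f at 0 has rank 0. Corank 2; j^3 = u^2*(2*u + v) has shape L^2 M (L != M), so D-series; mu = 5 gives D_5. The Hessian of g at 0 has rank 0. Corank 2; j^3 = -3*u^2*v has shape L^2 M (L != M), so D-series; mu = 5 gives D_5. Both have type D_5, hence right-equivalent.

Yes.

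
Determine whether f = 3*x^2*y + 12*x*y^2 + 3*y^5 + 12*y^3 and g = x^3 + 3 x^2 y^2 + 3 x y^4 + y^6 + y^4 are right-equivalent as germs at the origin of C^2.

The Hessian of f at 0 has rank 0. Corank 2; j^3 = 3*y*(x + 2*y)^2 has shape L^2 M (L != M), so D-series; mu = 6 gives D_6. The Hessian of g at 0 has rank 0. Corank 2; j^3 = x^3 is a perfect cube, so E-series; the 4-jet and mu = 6 give E_6. f is D_6 but g is E_6, hence not right-equivalent.

No.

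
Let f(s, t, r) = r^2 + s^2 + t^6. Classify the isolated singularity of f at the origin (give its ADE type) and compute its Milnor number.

Type A_{5}, Milnor number mu = 5.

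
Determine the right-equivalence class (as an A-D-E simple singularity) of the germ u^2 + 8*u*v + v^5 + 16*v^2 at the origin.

The Hessian of f at 0 has rank 1. Corank 1: A-series; mu = 4 gives A_4.

A_4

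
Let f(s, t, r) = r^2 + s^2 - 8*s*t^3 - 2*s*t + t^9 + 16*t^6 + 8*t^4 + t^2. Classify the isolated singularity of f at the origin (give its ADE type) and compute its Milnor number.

Type A_{8}, Milnor number mu = 8.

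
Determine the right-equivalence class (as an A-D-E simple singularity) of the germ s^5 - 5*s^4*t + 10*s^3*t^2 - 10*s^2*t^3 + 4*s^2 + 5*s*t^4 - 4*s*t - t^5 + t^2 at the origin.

The Hessian of f at 0 has rank 1. Corank 1: A-series; mu = 4 gives A_4.

A4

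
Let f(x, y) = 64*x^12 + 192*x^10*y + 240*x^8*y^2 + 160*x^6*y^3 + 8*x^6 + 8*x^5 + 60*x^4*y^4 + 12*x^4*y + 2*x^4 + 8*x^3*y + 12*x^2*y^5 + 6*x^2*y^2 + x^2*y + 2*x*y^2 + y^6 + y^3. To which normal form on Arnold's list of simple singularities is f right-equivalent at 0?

D7

The Hessian of f at 0 is [[0, 0], [0, 0]] with rank 0, so corank 2. A Groebner basis of the Jacobian ideal J(f) in C{x,y} is {5*x^2/6 + 53*x*y/24 + y^4 + 13*y^3/12 + 11*y^2/8, x^3 + x^2 + 7*x*y/4 + y^3/2 + 3*y^2/4, x^2*y + x*y/2 + y^2/2, -x^2/3 + x*y^2 - 13*x*y/12 + y^3/6 - 3*y^2/4}; counting standard monomials gives mu = 7. Corank 2; j^3 = y*(x + y)^2 has shape L^2 M (L != M), so D-series; mu = 7 gives D_7.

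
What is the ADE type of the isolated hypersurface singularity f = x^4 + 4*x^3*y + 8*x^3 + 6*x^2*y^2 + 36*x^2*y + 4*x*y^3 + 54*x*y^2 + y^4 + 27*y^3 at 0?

E6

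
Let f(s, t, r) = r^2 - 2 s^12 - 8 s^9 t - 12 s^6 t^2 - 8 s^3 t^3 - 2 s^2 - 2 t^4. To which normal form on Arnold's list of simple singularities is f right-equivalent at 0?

The Hessian of f at 0 is [[-4, 0, 0], [0, 0, 0], [0, 0, 2]] with rank 2, so corank 1. A Groebner basis of the Jacobian ideal J(f) in C{s,t,r} is {t^3, s, r}; counting standard monomials gives mu = 3. Corank 1: A-series; mu = 3 gives A_3.

A_{3}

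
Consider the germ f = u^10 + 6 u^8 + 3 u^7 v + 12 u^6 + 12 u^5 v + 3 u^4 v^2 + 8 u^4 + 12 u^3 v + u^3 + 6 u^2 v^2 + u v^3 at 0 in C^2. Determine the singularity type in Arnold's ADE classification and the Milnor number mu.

The Hessian of f at 0 is [[0, 0], [0, 0]] with rank 0, so corank 2. A Groebner basis of the Jacobian ideal J(f) in C{u,v} is {3*u^2/4 + v^4 + v^3/4, u^3, u^2*v - u^2/4 - v^3/12, u^2 + u*v^2 + v^3/3}; counting standard monomials gives mu = 7. Corank 2; j^3 = u^3 is a perfect cube, so E-series; the 4-jet and mu = 7 give E_7.

Type E_{7}, Milnor number mu = 7.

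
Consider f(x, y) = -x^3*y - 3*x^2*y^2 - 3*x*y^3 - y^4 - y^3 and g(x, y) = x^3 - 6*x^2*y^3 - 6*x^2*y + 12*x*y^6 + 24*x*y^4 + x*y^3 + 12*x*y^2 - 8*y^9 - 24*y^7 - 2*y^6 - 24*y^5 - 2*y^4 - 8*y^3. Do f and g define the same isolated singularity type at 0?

Yes.

The Hessian of f at 0 is [[0, 0], [0, 0]] with rank 0, so corank 2. A Groebner basis of the Jacobian ideal J(f) in C{x,y} is {x^3 - 3*x*y^2 + 3*y^2, x^2*y + 2*x*y^2, y^3}; counting standard monomials gives mu = 7. Corank 2; j^3 = -y^3 is a perfect cube, so E-series; the 4-jet and mu = 7 give E_7. The Hessian of g at 0 is [[0, 0], [0, 0]] with rank 0, so corank 2. A Groebner basis of the Jacobian ideal J(g) in C{x,y} is {x^3 - 6*x^2*y - 48*x^2 + 192*x*y - 192*y^2, 6*x^2 + x*y^2 - 24*x*y + 24*y^2, 3*x^2 - 12*x*y + y^3 + 12*y^2}; counting standard monomials gives mu = 7. Corank 2; j^3 = (x - 2*y)^3 is a perfect cube, so E-series; the 4-jet and mu = 7 give E_7. Both have type E_7, hence right-equivalent.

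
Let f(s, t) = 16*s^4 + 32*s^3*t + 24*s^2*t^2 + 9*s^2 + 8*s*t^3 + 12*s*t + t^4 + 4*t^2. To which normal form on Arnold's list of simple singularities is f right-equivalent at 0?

A3

The Hessian of f at 0 is [[18, 12], [12, 8]] with rank 1, so corank 1. A Groebner basis of the Jacobian ideal J(f) in C{s,t} is {t^3, s + 2*t/3}; counting standard monomials gives mu = 3. Corank 1: A-series; mu = 3 gives A_3.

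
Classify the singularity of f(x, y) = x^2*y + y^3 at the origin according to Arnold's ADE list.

D_{4}

The Hessian of f at 0 has rank 0. Corank 2; j^3 = y*(x^2 + y^2) splits into three distinct lines over C (the quadratic factor has nonzero discriminant), so D_4.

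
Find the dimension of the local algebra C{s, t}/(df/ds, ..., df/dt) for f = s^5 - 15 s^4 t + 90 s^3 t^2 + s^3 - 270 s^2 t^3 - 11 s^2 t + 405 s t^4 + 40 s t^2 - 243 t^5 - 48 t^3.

6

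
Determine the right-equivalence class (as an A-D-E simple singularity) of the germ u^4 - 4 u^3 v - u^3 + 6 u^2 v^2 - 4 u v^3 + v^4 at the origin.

E_6

The Hessian of f at 0 has rank 0. Corank 2; j^3 = -u^3 is a perfect cube, so E-series; the 4-jet and mu = 6 give E_6.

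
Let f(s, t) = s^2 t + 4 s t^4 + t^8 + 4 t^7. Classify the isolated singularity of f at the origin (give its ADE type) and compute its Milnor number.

Type D_{9}, Milnor number mu = 9.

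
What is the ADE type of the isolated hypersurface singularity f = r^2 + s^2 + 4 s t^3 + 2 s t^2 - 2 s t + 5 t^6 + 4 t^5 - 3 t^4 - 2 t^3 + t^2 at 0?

A_{5}

The Hessian of f at 0 is [[2, -2, 0], [-2, 2, 0], [0, 0, 2]] with rank 2, so corank 1. A Groebner basis of the Jacobian ideal J(f) in C{s,t,r} is {s*t^2 - s*t/2 + 3*s/4 + 5*t^2/4 - 3*t/4, s/2 + t^3 + t^2/2 - t/2, s^2 - 3*s*t/2 - s/4 + t^2/4 + t/4, r}; counting standard monomials gives mu = 5. Corank 1: A-series; mu = 5 gives A_5.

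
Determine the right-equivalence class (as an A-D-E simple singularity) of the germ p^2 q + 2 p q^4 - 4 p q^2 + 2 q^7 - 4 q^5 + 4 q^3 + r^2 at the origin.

D8

The Hessian of f at 0 has rank 1. Corank 2; j^3 = q*(p - 2*q)^2 has shape L^2 M (L != M), so D-series; mu = 8 gives D_8.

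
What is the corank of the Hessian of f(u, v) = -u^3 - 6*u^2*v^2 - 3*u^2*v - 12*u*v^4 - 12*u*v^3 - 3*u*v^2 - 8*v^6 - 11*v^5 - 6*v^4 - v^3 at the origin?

2

The Hessian at 0 is [[0, 0], [0, 0]] of rank 0; hence corank 2.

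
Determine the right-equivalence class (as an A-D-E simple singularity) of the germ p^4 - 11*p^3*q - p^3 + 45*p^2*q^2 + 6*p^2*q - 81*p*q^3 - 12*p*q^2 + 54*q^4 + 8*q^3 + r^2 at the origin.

E7

The Hessian of f at 0 is [[0, 0, 0], [0, 0, 0], [0, 0, 2]] with rank 1, so corank 2. A Groebner basis of the Jacobian ideal J(f) in C{p,q,r} is {3*p^2 - 12*p*q + q^4 + q^3 + 12*q^2, p^3 - 30*p^2 + 120*p*q - 18*q^3 - 120*q^2, p^2*q - 9*p^2 + 36*p*q - 7*q^3 - 36*q^2, -2*p^2 + p*q^2 + 8*p*q - 8*q^3/3 - 8*q^2, r}; counting standard monomials gives mu = 7. Corank 2; j^3 = -(p - 2*q)^3 is a perfect cube, so E-series; the 4-jet and mu = 7 give E_7.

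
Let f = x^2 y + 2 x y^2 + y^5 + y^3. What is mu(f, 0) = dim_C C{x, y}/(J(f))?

6

The Hessian of f at 0 has rank 0. Corank 2; j^3 = y*(x + y)^2 has shape L^2 M (L != M), so D-series; mu = 6 gives D_6.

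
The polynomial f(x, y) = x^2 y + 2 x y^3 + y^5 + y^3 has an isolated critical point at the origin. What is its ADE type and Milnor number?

Type D_{4}, Milnor number mu = 4.

The Hessian of f at 0 is [[0, 0], [0, 0]] with rank 0, so corank 2. A Groebner basis of the Jacobian ideal J(f) in C{x,y} is {y^3, x^2 + 3*y^2, x*y}; counting standard monomials gives mu = 4. Corank 2; j^3 = y*(x^2 + y^2) splits into three distinct lines over C (the quadratic factor has nonzero discriminant), so D_4.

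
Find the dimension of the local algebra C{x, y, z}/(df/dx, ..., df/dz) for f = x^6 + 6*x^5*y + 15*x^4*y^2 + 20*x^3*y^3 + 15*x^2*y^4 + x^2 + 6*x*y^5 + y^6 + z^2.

The Hessian of f at 0 has rank 2. Corank 1: A-series; mu = 5 gives A_5.

5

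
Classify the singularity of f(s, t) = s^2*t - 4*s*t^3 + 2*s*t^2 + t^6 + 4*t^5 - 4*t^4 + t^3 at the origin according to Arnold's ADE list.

The Hessian of f at 0 has rank 0. Corank 2; j^3 = t*(s + t)^2 has shape L^2 M (L != M), so D-series; mu = 7 gives D_7.

D_7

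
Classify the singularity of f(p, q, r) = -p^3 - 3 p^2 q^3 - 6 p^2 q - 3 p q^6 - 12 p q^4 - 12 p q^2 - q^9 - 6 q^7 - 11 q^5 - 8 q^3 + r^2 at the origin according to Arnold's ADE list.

The Hessian of f at 0 is [[0, 0, 0], [0, 0, 0], [0, 0, 2]] with rank 1, so corank 2. A Groebner basis of the Jacobian ideal J(f) in C{p,q,r} is {p^2/2 + p*q^3 + 2*p*q + 2*q^2, q^4, p^3 - 12*p*q^2 - 16*q^3, p^2*q + 4*p*q^2 + 4*q^3, r}; counting standard monomials gives mu = 8. Corank 2; j^3 = -(p + 2*q)^3 is a perfect cube, so E-series; the 5-jet and mu = 8 give E_8.

E_8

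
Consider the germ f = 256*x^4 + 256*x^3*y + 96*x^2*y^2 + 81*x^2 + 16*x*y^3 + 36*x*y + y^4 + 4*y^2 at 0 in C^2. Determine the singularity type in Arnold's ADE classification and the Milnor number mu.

Type A_3, Milnor number mu = 3.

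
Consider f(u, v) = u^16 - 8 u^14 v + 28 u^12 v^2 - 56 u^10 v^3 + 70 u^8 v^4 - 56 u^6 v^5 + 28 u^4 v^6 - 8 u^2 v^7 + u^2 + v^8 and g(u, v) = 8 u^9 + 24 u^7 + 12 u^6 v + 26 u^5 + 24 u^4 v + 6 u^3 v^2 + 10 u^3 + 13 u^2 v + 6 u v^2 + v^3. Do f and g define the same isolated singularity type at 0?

The Hessian of f at 0 has rank 1. Corank 1: A-series; mu = 7 gives A_7. The Hessian of g at 0 has rank 0. Corank 2; j^3 = (2*u + v)*(5*u^2 + 4*u*v + v^2) splits into three distinct lines over C (the quadratic factor has nonzero discriminant), so D_4. f is A_7 but g is D_4, hence not right-equivalent.

No.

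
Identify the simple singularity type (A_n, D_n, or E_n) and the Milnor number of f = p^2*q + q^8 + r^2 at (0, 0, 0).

Type D_{9}, Milnor number mu = 9.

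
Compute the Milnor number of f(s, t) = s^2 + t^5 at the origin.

4

The Hessian of f at 0 has rank 1. Corank 1: A-series; mu = 4 gives A_4.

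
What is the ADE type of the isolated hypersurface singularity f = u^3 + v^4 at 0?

E6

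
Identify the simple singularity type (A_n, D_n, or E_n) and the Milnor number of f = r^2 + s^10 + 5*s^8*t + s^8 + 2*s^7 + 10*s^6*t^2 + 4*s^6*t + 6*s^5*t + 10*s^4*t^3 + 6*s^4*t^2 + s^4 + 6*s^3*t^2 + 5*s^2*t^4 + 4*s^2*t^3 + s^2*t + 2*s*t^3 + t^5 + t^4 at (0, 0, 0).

Type D_5, Milnor number mu = 5.

The Hessian of f at 0 has rank 1. Corank 2; j^3 = s^2*t has shape L^2 M (L != M), so D-series; mu = 5 gives D_5.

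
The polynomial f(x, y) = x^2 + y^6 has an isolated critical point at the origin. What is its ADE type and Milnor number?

Type A_{5}, Milnor number mu = 5.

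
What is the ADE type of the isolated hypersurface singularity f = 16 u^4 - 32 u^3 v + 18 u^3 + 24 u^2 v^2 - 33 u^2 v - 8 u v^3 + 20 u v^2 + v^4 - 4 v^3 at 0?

The Hessian of f at 0 has rank 0. Corank 2; j^3 = (2*u - v)*(3*u - 2*v)^2 has shape L^2 M (L != M), so D-series; mu = 5 gives D_5.

D_{5}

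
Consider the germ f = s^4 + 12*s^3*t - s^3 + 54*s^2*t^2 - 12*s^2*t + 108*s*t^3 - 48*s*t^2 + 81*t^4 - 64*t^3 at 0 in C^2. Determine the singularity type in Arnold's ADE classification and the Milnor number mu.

Type E_{6}, Milnor number mu = 6.

The Hessian of f at 0 is [[0, 0], [0, 0]] with rank 0, so corank 2. A Groebner basis of the Jacobian ideal J(f) in C{s,t} is {t^4, s*t^2 + 11*t^3/3, s^2 + 8*s*t + 16*t^2}; counting standard monomials gives mu = 6. Corank 2; j^3 = -(s + 4*t)^3 is a perfect cube, so E-series; the 4-jet and mu = 6 give E_6.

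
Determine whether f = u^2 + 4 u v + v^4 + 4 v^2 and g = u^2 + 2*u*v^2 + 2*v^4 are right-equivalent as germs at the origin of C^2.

The Hessian of f at 0 has rank 1. Corank 1: A-series; mu = 3 gives A_3. The Hessian of g at 0 has rank 1. Corank 1: A-series; mu = 3 gives A_3. Both have type A_3, hence right-equivalent.

Yes.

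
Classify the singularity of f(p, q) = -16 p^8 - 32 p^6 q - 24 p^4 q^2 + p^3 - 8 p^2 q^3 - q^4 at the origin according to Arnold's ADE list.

E6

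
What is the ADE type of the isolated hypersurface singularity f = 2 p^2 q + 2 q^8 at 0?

D9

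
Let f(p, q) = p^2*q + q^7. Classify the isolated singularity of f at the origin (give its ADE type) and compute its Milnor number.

The Hessian of f at 0 is [[0, 0], [0, 0]] with rank 0, so corank 2. A Groebner basis of the Jacobian ideal J(f) in C{p,q} is {p^2/7 + q^6, p^3, p*q}; counting standard monomials gives mu = 8. Corank 2; j^3 = p^2*q has shape L^2 M (L != M), so D-series; mu = 8 gives D_8.

Type D_8, Milnor number mu = 8.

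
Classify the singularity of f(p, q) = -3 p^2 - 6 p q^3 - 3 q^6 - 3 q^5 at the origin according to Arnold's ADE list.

The Hessian of f at 0 has rank 1. Corank 1: A-series; mu = 4 gives A_4.

A_4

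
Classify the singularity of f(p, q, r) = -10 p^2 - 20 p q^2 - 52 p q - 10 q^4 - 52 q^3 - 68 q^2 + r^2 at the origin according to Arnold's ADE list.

The Hessian of f at 0 has rank 3. Corank 0: nondegenerate Morse point, so A_1.

A1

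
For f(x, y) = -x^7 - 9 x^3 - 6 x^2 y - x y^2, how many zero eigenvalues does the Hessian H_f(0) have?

2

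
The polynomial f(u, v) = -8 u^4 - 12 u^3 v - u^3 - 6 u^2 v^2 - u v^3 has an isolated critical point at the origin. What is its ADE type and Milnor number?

Type E_{7}, Milnor number mu = 7.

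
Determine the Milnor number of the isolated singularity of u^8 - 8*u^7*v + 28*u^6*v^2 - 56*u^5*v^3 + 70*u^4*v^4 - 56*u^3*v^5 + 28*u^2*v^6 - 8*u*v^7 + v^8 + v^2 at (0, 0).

The Hessian of f at 0 is [[0, 0], [0, 2]] with rank 1, so corank 1. A Groebner basis of the Jacobian ideal J(f) in C{u,v} is {u^7, v}; counting standard monomials gives mu = 7. Corank 1: A-series; mu = 7 gives A_7.

7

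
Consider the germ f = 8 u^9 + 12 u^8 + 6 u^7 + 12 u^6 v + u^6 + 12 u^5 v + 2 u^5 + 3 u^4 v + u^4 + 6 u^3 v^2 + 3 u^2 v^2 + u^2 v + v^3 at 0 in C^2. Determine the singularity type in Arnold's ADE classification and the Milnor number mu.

Type D_{4}, Milnor number mu = 4.

The Hessian of f at 0 is [[0, 0], [0, 0]] with rank 0, so corank 2. A Groebner basis of the Jacobian ideal J(f) in C{u,v} is {v^3, u^2 + 3*v^2, u*v}; counting standard monomials gives mu = 4. Corank 2; j^3 = v*(u^2 + v^2) splits into three distinct lines over C (the quadratic factor has nonzero discriminant), so D_4.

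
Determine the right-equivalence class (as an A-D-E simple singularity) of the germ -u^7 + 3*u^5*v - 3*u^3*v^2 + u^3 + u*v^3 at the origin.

E_{7}

The Hessian of f at 0 has rank 0. Corank 2; j^3 = u^3 is a perfect cube, so E-series; the 4-jet and mu = 7 give E_7.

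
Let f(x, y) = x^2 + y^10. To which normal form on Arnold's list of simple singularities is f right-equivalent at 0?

The Hessian of f at 0 has rank 1. Corank 1: A-series; mu = 9 gives A_9.

A9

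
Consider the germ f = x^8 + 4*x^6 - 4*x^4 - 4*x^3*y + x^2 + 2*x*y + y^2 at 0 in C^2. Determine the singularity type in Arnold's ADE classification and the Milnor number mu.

Type A7, Milnor number mu = 7.

The Hessian of f at 0 is [[2, 2], [2, 2]] with rank 1, so corank 1. A Groebner basis of the Jacobian ideal J(f) in C{x,y} is {3*x^2/2 + 7*x*y/2 + y^4 + 2*y^2, x^3 - x/2 - y/2, x^2*y + x/3 - y^3/3 + y/3, x*y^2 - x/6 + 2*y^3/3 - y/6}; counting standard monomials gives mu = 7. Corank 1: A-series; mu = 7 gives A_7.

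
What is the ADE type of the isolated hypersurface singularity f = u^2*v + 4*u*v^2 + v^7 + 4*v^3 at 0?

The Hessian of f at 0 has rank 0. Corank 2; j^3 = v*(u + 2*v)^2 has shape L^2 M (L != M), so D-series; mu = 8 gives D_8.

D_{8}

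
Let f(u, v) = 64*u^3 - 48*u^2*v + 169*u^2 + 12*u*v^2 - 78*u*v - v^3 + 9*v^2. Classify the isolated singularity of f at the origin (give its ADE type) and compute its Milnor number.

The Hessian of f at 0 has rank 1. Corank 1: A-series; mu = 2 gives A_2.

Type A2, Milnor number mu = 2.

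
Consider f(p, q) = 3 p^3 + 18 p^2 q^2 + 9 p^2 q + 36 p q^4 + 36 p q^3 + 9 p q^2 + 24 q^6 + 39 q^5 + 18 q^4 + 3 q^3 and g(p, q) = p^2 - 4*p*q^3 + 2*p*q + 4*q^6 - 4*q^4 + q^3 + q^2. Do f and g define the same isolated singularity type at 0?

No.

The Hessian of f at 0 has rank 0. Corank 2; j^3 = 3*(p + q)^3 is a perfect cube, so E-series; the 5-jet and mu = 8 give E_8. The Hessian of g at 0 has rank 1. Corank 1: A-series; mu = 2 gives A_2. f is E_8 but g is A_2, hence not right-equivalent.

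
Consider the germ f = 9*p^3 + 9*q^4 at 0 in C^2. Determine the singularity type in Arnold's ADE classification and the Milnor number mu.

The Hessian of f at 0 is [[0, 0], [0, 0]] with rank 0, so corank 2. A Groebner basis of the Jacobian ideal J(f) in C{p,q} is {q^3, p^2}; counting standard monomials gives mu = 6. Corank 2; j^3 = 9*p^3 is a perfect cube, so E-series; the 4-jet and mu = 6 give E_6.

Type E_6, Milnor number mu = 6.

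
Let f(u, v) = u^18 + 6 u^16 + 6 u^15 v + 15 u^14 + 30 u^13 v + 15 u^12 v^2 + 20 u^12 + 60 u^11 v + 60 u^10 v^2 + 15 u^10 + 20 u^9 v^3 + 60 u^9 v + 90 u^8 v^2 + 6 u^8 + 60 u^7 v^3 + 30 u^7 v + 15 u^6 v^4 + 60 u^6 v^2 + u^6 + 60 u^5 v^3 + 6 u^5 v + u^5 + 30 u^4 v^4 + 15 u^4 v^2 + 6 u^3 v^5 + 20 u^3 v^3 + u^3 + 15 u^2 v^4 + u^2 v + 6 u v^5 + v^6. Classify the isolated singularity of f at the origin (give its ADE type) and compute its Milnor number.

Type D7, Milnor number mu = 7.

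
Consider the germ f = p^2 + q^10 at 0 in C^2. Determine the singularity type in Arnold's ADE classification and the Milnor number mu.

The Hessian of f at 0 is [[2, 0], [0, 0]] with rank 1, so corank 1. A Groebner basis of the Jacobian ideal J(f) in C{p,q} is {q^9, p}; counting standard monomials gives mu = 9. Corank 1: A-series; mu = 9 gives A_9.

Type A9, Milnor number mu = 9.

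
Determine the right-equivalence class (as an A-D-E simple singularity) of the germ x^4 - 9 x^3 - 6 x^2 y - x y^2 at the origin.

The Hessian of f at 0 has rank 0. Corank 2; j^3 = -x*(3*x + y)^2 has shape L^2 M (L != M), so D-series; mu = 5 gives D_5.

D_{5}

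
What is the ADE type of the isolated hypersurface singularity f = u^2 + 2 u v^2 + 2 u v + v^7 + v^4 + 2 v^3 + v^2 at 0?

A_6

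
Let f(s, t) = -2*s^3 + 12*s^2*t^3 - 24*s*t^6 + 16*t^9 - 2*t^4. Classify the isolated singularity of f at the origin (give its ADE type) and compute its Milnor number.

The Hessian of f at 0 is [[0, 0], [0, 0]] with rank 0, so corank 2. A Groebner basis of the Jacobian ideal J(f) in C{s,t} is {t^3, s^2}; counting standard monomials gives mu = 6. Corank 2; j^3 = -2*s^3 is a perfect cube, so E-series; the 4-jet and mu = 6 give E_6.

Type E_{6}, Milnor number mu = 6.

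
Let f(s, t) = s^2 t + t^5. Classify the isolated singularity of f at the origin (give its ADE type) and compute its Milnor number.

Type D_6, Milnor number mu = 6.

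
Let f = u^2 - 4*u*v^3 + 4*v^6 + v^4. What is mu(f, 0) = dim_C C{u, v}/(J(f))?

3

The Hessian of f at 0 has rank 1. Corank 1: A-series; mu = 3 gives A_3.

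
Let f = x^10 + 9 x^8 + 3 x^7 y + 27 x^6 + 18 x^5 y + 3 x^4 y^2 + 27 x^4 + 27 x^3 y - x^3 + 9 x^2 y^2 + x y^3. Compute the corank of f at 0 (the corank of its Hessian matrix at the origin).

2

Hessian at 0 has rank 0.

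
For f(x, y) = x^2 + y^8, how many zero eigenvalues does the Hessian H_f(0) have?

Hessian at 0 has rank 1.

1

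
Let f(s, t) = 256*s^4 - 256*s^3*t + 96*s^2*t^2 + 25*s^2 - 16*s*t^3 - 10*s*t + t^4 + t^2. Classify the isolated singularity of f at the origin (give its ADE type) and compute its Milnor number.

The Hessian of f at 0 is [[50, -10], [-10, 2]] with rank 1, so corank 1. A Groebner basis of the Jacobian ideal J(f) in C{s,t} is {t^3, s - t/5}; counting standard monomials gives mu = 3. Corank 1: A-series; mu = 3 gives A_3.

Type A_3, Milnor number mu = 3.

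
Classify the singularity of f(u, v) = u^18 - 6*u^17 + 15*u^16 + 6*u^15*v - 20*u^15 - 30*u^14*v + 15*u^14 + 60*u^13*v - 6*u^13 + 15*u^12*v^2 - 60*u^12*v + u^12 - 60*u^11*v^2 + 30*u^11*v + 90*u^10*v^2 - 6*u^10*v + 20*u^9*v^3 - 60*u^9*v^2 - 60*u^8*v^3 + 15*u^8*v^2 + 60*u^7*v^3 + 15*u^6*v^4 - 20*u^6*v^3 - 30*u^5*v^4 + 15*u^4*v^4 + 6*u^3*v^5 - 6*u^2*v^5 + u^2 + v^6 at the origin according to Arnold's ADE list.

A_5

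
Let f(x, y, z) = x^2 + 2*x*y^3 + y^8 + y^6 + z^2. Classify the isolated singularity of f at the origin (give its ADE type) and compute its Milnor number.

The Hessian of f at 0 has rank 2. Corank 1: A-series; mu = 7 gives A_7.

Type A7, Milnor number mu = 7.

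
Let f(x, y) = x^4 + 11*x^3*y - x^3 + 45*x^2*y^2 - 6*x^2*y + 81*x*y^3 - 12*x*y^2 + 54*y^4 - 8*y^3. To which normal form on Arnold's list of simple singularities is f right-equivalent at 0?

The Hessian of f at 0 has rank 0. Corank 2; j^3 = -(x + 2*y)^3 is a perfect cube, so E-series; the 4-jet and mu = 7 give E_7.

E_{7}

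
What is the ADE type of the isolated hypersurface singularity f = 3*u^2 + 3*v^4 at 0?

A_{3}

The Hessian of f at 0 has rank 1. Corank 1: A-series; mu = 3 gives A_3.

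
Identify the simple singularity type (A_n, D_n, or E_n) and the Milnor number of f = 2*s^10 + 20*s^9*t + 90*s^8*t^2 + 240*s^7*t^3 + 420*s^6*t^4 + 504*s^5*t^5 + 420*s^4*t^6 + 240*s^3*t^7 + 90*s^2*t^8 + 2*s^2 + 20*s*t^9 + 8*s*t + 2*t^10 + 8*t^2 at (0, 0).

Type A_{9}, Milnor number mu = 9.

The Hessian of f at 0 is [[4, 8], [8, 16]] with rank 1, so corank 1. A Groebner basis of the Jacobian ideal J(f) in C{s,t} is {t^9, s + 2*t}; counting standard monomials gives mu = 9. Corank 1: A-series; mu = 9 gives A_9.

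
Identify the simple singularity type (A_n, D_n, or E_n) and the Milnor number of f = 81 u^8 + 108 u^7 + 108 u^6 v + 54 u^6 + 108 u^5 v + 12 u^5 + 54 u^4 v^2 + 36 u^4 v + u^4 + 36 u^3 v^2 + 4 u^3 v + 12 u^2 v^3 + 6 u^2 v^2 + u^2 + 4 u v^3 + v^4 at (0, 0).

Type A3, Milnor number mu = 3.

The Hessian of f at 0 is [[2, 0], [0, 0]] with rank 1, so corank 1. A Groebner basis of the Jacobian ideal J(f) in C{u,v} is {v^3, u}; counting standard monomials gives mu = 3. Corank 1: A-series; mu = 3 gives A_3.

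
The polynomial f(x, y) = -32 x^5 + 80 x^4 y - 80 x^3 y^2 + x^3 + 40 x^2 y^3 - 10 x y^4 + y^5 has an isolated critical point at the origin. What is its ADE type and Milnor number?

Type E_{8}, Milnor number mu = 8.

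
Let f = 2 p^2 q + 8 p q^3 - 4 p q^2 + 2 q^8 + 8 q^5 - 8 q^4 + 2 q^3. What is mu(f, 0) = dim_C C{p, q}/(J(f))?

9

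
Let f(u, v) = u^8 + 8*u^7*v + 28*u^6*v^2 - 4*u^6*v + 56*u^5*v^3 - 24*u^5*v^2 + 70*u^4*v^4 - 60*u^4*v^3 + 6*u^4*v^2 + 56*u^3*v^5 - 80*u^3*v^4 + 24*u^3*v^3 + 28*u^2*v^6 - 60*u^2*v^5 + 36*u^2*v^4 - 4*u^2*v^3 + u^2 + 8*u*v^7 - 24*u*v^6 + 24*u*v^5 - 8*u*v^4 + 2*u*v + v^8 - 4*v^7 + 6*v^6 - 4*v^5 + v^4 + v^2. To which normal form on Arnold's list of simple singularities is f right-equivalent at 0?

A_{3}

The Hessian of f at 0 has rank 1. Corank 1: A-series; mu = 3 gives A_3.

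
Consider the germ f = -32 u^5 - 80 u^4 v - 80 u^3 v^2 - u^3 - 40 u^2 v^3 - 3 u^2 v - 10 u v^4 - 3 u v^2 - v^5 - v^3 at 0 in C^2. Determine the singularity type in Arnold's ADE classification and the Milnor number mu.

Type E_8, Milnor number mu = 8.

The Hessian of f at 0 has rank 0. Corank 2; j^3 = -(u + v)^3 is a perfect cube, so E-series; the 5-jet and mu = 8 give E_8.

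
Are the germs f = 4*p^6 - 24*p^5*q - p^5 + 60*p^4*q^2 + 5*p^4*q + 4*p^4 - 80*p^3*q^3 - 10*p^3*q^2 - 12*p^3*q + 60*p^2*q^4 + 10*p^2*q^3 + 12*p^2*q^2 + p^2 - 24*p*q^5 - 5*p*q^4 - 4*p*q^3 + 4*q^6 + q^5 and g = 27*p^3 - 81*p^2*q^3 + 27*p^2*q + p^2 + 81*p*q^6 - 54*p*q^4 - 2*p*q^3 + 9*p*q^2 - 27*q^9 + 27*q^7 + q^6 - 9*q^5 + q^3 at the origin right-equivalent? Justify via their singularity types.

No.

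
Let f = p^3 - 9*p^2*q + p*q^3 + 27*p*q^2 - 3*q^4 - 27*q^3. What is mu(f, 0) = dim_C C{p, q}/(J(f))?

The Hessian of f at 0 has rank 0. Corank 2; j^3 = (p - 3*q)^3 is a perfect cube, so E-series; the 4-jet and mu = 7 give E_7.

7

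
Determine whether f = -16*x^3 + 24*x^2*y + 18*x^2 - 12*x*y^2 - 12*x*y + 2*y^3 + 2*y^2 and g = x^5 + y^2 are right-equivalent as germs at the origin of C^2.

The Hessian of f at 0 is [[36, -12], [-12, 4]] with rank 1, so corank 1. A Groebner basis of the Jacobian ideal J(f) in C{x,y} is {y^2, x - y/3}; counting standard monomials gives mu = 2. Corank 1: A-series; mu = 2 gives A_2. The Hessian of g at 0 is [[0, 0], [0, 2]] with rank 1, so corank 1. A Groebner basis of the Jacobian ideal J(g) in C{x,y} is {x^4, y}; counting standard monomials gives mu = 4. Corank 1: A-series; mu = 4 gives A_4. f is A_2 but g is A_4, hence not right-equivalent.

No.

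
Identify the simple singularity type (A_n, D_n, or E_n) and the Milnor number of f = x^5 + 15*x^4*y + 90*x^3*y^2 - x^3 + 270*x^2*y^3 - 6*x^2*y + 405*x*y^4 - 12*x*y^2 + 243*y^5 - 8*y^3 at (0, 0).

Type E8, Milnor number mu = 8.

The Hessian of f at 0 has rank 0. Corank 2; j^3 = -(x + 2*y)^3 is a perfect cube, so E-series; the 5-jet and mu = 8 give E_8.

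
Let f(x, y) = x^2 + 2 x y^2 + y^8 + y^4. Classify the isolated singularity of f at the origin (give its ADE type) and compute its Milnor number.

Type A_{7}, Milnor number mu = 7.

The Hessian of f at 0 has rank 1. Corank 1: A-series; mu = 7 gives A_7.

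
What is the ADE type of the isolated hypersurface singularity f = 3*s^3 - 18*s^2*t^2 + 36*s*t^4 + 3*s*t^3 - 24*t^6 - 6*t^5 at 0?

E_{7}

The Hessian of f at 0 has rank 0. Corank 2; j^3 = 3*s^3 is a perfect cube, so E-series; the 4-jet and mu = 7 give E_7.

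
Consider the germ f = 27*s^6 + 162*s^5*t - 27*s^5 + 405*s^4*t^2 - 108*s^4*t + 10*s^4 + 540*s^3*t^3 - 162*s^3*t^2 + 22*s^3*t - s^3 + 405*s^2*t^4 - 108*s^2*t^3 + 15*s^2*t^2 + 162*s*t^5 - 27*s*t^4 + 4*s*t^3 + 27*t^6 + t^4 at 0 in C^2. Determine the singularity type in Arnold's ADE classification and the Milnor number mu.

The Hessian of f at 0 is [[0, 0], [0, 0]] with rank 0, so corank 2. A Groebner basis of the Jacobian ideal J(f) in C{s,t} is {s^3, s^2*t, -s^2/6 + s*t^2, s^2/2 + t^3}; counting standard monomials gives mu = 6. Corank 2; j^3 = -s^3 is a perfect cube, so E-series; the 4-jet and mu = 6 give E_6.

Type E6, Milnor number mu = 6.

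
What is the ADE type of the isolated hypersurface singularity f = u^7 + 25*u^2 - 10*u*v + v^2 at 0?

The Hessian of f at 0 is [[50, -10], [-10, 2]] with rank 1, so corank 1. A Groebner basis of the Jacobian ideal J(f) in C{u,v} is {v^6, u - v/5}; counting standard monomials gives mu = 6. Corank 1: A-series; mu = 6 gives A_6.

A6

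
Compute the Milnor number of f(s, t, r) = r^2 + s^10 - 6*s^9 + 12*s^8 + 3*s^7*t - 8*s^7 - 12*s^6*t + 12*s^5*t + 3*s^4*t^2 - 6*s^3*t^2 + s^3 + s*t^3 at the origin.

7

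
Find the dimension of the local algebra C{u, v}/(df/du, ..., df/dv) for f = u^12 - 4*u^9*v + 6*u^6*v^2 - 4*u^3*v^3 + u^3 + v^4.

6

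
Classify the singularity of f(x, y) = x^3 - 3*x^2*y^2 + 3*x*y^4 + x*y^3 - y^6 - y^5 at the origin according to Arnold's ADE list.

E_7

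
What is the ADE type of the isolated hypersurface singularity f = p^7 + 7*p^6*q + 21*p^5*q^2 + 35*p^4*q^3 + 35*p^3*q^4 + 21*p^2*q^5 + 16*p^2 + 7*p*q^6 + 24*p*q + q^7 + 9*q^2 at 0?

A_6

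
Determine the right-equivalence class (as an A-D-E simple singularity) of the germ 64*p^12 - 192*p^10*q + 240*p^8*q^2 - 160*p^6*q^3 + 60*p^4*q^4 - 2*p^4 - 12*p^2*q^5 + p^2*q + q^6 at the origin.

The Hessian of f at 0 has rank 0. Corank 2; j^3 = p^2*q has shape L^2 M (L != M), so D-series; mu = 7 gives D_7.

D_7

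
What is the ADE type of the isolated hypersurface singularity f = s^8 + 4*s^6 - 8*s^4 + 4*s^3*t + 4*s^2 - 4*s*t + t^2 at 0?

The Hessian of f at 0 has rank 1. Corank 1: A-series; mu = 7 gives A_7.

A_{7}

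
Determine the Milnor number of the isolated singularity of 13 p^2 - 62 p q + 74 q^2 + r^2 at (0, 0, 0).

1

The Hessian of f at 0 is [[26, -62, 0], [-62, 148, 0], [0, 0, 2]] with rank 3, so corank 0. A Groebner basis of the Jacobian ideal J(f) in C{p,q,r} is {p, q, r}; counting standard monomials gives mu = 1. Corank 0: nondegenerate Morse point, so A_1.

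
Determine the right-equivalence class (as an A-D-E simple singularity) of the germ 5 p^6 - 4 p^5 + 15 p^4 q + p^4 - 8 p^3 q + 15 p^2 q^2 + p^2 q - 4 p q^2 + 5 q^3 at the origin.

D_{4}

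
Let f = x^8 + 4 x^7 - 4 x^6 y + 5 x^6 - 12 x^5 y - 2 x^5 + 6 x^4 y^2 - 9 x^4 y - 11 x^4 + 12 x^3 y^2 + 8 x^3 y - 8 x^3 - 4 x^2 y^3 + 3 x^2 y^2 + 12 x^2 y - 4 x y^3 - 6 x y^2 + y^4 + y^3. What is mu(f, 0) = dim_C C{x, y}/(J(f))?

6

The Hessian of f at 0 has rank 0. Corank 2; j^3 = -(2*x - y)^3 is a perfect cube, so E-series; the 4-jet and mu = 6 give E_6.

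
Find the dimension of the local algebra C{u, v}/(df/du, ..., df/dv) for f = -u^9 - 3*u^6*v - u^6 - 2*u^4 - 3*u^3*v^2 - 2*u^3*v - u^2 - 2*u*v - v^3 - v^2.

2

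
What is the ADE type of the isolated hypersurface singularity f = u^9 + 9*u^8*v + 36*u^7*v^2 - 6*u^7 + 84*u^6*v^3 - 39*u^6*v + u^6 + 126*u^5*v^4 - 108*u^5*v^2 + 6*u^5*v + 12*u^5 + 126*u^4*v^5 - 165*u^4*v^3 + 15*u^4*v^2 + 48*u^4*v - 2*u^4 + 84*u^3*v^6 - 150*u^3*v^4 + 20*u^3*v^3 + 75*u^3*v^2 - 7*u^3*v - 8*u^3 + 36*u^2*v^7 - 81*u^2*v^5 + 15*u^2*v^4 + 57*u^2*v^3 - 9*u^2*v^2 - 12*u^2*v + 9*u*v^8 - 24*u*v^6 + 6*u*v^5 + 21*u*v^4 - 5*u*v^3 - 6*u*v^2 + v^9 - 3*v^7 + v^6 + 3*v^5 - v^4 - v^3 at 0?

E_7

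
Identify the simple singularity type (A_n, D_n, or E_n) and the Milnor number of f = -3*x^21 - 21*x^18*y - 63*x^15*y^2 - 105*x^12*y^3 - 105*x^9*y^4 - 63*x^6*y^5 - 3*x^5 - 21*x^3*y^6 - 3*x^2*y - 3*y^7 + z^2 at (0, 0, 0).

The Hessian of f at 0 has rank 1. Corank 2; j^3 = -3*x^2*y has shape L^2 M (L != M), so D-series; mu = 8 gives D_8.

Type D_{8}, Milnor number mu = 8.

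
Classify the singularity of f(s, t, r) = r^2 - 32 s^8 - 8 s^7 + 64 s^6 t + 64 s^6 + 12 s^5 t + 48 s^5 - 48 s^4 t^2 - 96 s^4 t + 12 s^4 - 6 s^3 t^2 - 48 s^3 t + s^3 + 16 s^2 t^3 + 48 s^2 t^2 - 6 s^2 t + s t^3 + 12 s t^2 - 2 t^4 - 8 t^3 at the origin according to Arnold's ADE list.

E7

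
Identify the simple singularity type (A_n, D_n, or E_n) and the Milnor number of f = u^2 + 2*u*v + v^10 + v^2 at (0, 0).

Type A_9, Milnor number mu = 9.

The Hessian of f at 0 has rank 1. Corank 1: A-series; mu = 9 gives A_9.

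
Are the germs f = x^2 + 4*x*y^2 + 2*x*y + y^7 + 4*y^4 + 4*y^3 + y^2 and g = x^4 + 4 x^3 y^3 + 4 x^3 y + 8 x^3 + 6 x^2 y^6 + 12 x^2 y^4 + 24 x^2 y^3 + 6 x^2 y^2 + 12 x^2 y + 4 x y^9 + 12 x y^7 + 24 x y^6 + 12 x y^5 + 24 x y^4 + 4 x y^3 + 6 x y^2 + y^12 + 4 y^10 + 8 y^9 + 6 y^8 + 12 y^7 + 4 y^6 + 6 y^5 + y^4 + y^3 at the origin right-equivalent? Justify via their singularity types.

No.

The Hessian of f at 0 has rank 1. Corank 1: A-series; mu = 6 gives A_6. The Hessian of g at 0 has rank 0. Corank 2; j^3 = (2*x + y)^3 is a perfect cube, so E-series; the 4-jet and mu = 6 give E_6. f is A_6 but g is E_6, hence not right-equivalent.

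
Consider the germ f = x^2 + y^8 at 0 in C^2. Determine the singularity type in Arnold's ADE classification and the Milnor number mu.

Type A7, Milnor number mu = 7.

The Hessian of f at 0 has rank 1. Corank 1: A-series; mu = 7 gives A_7.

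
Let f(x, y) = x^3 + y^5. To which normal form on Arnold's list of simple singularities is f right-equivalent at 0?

E_8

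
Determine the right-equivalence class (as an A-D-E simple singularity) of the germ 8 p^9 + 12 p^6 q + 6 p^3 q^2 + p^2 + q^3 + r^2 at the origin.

The Hessian of f at 0 has rank 2. Corank 1: A-series; mu = 2 gives A_2.

A2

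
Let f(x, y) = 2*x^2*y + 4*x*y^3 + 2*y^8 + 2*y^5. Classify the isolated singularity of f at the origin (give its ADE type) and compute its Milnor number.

Type D_{9}, Milnor number mu = 9.

The Hessian of f at 0 has rank 0. Corank 2; j^3 = 2*x^2*y has shape L^2 M (L != M), so D-series; mu = 9 gives D_9.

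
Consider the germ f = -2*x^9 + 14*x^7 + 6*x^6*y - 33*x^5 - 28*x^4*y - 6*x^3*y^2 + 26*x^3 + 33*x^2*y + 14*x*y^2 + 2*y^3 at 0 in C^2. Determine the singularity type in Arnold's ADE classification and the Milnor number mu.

Type D_{4}, Milnor number mu = 4.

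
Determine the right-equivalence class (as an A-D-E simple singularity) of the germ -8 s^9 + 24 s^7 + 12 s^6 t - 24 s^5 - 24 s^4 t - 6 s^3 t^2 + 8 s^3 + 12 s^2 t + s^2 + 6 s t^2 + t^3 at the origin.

A_{2}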